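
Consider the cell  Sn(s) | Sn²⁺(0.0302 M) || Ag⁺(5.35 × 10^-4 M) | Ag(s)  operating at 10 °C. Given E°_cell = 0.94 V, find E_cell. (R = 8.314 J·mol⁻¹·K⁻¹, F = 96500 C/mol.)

0.799 V

Balancing electrons gives n = 2; the reaction quotient is Q = [Sn²⁺]/[Ag⁺]^2 = 1.06 × 10^5.
E = E° − (RT/nF) ln Q = 0.94 − (8.314×283)/(2×96500) × (11.567) = 0.940 − 0.141 = 0.799 V.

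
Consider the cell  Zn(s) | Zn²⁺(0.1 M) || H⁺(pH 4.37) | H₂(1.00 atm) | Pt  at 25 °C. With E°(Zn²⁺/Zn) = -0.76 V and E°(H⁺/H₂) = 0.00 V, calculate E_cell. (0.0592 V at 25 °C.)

0.53 V

The hydrogen couple is the cathode, so E°_cell = 0.76 V; n = 2.
[H⁺] = 10^(−4.37) = 4.3 × 10^-5 M, and Q = [Zn²⁺]·P(H₂) / [H⁺]^2 = 5.5 × 10^7.
E = E° − (0.0592/2) log Q = 0.76 − (0.0592/2)(7.740) = 0.531 V.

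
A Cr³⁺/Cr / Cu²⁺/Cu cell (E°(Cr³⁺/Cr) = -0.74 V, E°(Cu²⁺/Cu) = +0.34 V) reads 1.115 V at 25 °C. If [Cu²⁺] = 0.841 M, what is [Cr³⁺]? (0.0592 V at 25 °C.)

From the Nernst equation, log Q = n(E° − E)/0.0592 = 6(1.08 − 1.115)/0.0592 = -3.547, so Q = 2.84 × 10^-4.
With Q = [Cr³⁺]^2/[Cu²⁺]^3 and the known concentrations, [Cr³⁺]^2 in the numerator gives [Cr³⁺] = 0.013 M.

0.013 M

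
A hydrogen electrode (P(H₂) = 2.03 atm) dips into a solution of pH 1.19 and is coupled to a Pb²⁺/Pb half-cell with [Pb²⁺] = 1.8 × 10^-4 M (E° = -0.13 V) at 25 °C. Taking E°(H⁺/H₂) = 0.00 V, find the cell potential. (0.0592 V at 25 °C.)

0.16 V

The hydrogen couple is the cathode, so E°_cell = 0.13 V; n = 2.
[H⁺] = 10^(−1.19) = 0.065 M, and Q = [Pb²⁺]·P(H₂) / [H⁺]^2 = 0.0877.
E = E° − (0.0592/2) log Q = 0.13 − (0.0592/2)(-1.057) = 0.161 V.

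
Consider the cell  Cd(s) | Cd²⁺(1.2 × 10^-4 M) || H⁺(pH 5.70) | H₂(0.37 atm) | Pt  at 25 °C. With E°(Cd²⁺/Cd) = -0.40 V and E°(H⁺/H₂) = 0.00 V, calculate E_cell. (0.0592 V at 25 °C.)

The hydrogen couple is the cathode, so E°_cell = 0.40 V; n = 2.
[H⁺] = 10^(−5.70) = 2 × 10^-6 M, and Q = [Cd²⁺]·P(H₂) / [H⁺]^2 = 1.12 × 10^7.
E = E° − (0.0592/2) log Q = 0.40 − (0.0592/2)(7.047) = 0.191 V.

0.19 V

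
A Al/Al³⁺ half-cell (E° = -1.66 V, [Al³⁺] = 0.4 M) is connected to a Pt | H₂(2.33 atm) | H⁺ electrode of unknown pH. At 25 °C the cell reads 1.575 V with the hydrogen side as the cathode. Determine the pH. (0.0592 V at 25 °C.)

pH = 1.38

E°_cell = 1.66 V and n = 6.
log Q = n(E° − E)/0.0592 = 6×(1.66 − 1.575)/0.0592 = 8.615.
With Q = [Al³⁺]^2·P(H₂)^3 / [H⁺]^6, solving for [H⁺] gives log[H⁺] = -1.385, so pH = 1.38.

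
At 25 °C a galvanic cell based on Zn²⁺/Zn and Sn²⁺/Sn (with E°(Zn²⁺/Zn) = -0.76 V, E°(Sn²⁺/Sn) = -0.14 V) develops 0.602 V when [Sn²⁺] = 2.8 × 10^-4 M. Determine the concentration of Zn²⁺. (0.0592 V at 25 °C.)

0.0011 M

From the Nernst equation, log Q = n(E° − E)/0.0592 = 2(0.62 − 0.602)/0.0592 = 0.608, so Q = 4.06.
With Q = [Zn²⁺]/[Sn²⁺] and the known concentrations, [Zn²⁺] in the numerator gives [Zn²⁺] = 0.0011 M.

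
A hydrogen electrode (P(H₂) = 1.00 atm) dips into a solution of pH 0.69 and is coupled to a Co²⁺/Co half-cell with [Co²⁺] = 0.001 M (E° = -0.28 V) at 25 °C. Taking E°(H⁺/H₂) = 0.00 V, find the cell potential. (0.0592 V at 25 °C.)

0.33 V

The hydrogen couple is the cathode, so E°_cell = 0.28 V; n = 2.
[H⁺] = 10^(−0.69) = 0.20 M, and Q = [Co²⁺]·P(H₂) / [H⁺]^2 = 0.0240.
E = E° − (0.0592/2) log Q = 0.28 − (0.0592/2)(-1.620) = 0.328 V.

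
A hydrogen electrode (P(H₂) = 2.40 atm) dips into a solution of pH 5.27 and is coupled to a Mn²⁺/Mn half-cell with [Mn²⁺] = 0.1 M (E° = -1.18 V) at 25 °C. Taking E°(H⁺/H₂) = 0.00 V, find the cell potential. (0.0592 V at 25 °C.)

0.89 V

The hydrogen couple is the cathode, so E°_cell = 1.18 V; n = 2.
[H⁺] = 10^(−5.27) = 5.4 × 10^-6 M, and Q = [Mn²⁺]·P(H₂) / [H⁺]^2 = 8.32 × 10^9.
E = E° − (0.0592/2) log Q = 1.18 − (0.0592/2)(9.920) = 0.886 V.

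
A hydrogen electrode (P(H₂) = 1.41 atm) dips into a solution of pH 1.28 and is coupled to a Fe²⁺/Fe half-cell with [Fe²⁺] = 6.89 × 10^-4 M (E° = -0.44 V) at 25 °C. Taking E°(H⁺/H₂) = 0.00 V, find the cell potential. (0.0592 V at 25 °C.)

0.45 V

The hydrogen couple is the cathode, so E°_cell = 0.44 V; n = 2.
[H⁺] = 10^(−1.28) = 0.052 M, and Q = [Fe²⁺]·P(H₂) / [H⁺]^2 = 0.353.
E = E° − (0.0592/2) log Q = 0.44 − (0.0592/2)(-0.453) = 0.453 V.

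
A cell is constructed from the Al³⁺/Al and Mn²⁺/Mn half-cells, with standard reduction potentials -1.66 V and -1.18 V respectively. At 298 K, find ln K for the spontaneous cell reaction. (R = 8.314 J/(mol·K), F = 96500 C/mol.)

E°_cell = -1.18 − (-1.66) = 0.48 V, with n = 6 electrons transferred.
At equilibrium E = 0, so the Nernst equation gives ln K = nFE°/RT = (6)(96500)(0.48)/((8.314)(298)) = 112.17.

ln K = 112.2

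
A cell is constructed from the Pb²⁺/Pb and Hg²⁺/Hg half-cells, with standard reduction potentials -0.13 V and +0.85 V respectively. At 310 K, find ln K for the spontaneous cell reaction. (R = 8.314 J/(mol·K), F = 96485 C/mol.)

ln K = 73.4

E°_cell = +0.85 − (-0.13) = 0.98 V, with n = 2 electrons transferred.
At equilibrium E = 0, so the Nernst equation gives ln K = nFE°/RT = (2)(96485)(0.98)/((8.314)(310)) = 73.37.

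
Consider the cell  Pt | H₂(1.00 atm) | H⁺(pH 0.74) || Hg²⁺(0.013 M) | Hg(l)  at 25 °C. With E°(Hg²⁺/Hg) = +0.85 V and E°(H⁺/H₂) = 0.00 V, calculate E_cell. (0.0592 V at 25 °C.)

0.84 V

The Hg²⁺/Hg couple is the cathode, so E°_cell = 0.85 V; n = 2.
[H⁺] = 10^(−0.74) = 0.18 M, and Q = [H⁺]^2 / ([Hg²⁺]·P(H₂)) = 2.55.
E = E° − (0.0592/2) log Q = 0.85 − (0.0592/2)(0.406) = 0.838 V.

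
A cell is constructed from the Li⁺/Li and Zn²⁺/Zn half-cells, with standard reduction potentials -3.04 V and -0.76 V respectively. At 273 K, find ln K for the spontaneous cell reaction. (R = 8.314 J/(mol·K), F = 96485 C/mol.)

ln K = 193.8

E°_cell = -0.76 − (-3.04) = 2.28 V, with n = 2 electrons transferred.
At equilibrium E = 0, so the Nernst equation gives ln K = nFE°/RT = (2)(96485)(2.28)/((8.314)(273)) = 193.84.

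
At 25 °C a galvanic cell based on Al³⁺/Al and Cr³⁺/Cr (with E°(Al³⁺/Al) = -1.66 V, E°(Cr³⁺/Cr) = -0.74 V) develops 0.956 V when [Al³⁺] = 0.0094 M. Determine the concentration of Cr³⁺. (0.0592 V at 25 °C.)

0.63 M

From the Nernst equation, log Q = n(E° − E)/0.0592 = 3(0.92 − 0.956)/0.0592 = -1.824, so Q = 0.0150.
With Q = [Al³⁺]/[Cr³⁺] and the known concentrations, [Cr³⁺] in the denominator gives [Cr³⁺] = 0.63 M.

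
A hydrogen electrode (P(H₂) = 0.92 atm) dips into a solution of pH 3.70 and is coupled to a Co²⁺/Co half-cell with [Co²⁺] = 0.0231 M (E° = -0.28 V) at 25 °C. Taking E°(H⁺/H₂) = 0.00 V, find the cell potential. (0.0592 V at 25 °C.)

The hydrogen couple is the cathode, so E°_cell = 0.28 V; n = 2.
[H⁺] = 10^(−3.70) = 2 × 10^-4 M, and Q = [Co²⁺]·P(H₂) / [H⁺]^2 = 5.34 × 10^5.
E = E° − (0.0592/2) log Q = 0.28 − (0.0592/2)(5.727) = 0.110 V.

0.11 V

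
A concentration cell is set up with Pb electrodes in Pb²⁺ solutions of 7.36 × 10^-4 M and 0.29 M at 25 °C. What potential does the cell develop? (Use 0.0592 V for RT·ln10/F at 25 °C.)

Both half-cells are Pb²⁺/Pb, so E°_cell = 0. The concentrated side is the cathode; the cell reaction moves Pb²⁺ from high to low concentration with n = 2.
Q = [Pb²⁺]_dilute/[Pb²⁺]_conc = 7.36 × 10^-4/0.29 = 0.00254.
E = 0 − (0.0592/2) log Q = −(0.0592/2)(-2.596) = 0.0768 V.

0.077 V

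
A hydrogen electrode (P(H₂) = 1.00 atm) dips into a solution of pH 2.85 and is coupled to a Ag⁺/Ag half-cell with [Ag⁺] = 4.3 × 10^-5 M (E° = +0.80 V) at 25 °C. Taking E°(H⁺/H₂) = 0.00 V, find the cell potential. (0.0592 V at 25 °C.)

0.71 V

The Ag⁺/Ag couple is the cathode, so E°_cell = 0.80 V; n = 2.
[H⁺] = 10^(−2.85) = 0.0014 M, and Q = [H⁺]^2 / ([Ag⁺]^2·P(H₂)) = 1080.
E = E° − (0.0592/2) log Q = 0.80 − (0.0592/2)(3.033) = 0.710 V.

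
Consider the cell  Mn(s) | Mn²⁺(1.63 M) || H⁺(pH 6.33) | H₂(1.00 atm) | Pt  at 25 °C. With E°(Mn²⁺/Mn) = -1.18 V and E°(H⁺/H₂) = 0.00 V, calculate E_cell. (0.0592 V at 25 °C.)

The hydrogen couple is the cathode, so E°_cell = 1.18 V; n = 2.
[H⁺] = 10^(−6.33) = 4.7 × 10^-7 M, and Q = [Mn²⁺]·P(H₂) / [H⁺]^2 = 7.45 × 10^12.
E = E° − (0.0592/2) log Q = 1.18 − (0.0592/2)(12.872) = 0.799 V.

0.80 V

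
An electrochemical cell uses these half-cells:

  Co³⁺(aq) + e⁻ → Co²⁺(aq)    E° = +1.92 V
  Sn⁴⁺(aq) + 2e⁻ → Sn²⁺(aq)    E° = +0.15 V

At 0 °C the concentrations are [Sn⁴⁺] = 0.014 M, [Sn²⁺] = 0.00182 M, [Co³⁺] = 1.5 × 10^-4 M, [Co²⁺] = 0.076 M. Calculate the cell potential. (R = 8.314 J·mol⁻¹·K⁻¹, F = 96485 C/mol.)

The Co³⁺/Co²⁺ couple has the higher reduction potential and acts as the cathode, so E°_cell = +1.92 − (+0.15) = 1.77 V.
Balancing electrons gives n = 2; the reaction quotient is Q = [Sn⁴⁺]·[Co²⁺]^2/([Sn²⁺]·[Co³⁺]^2) = 1.97 × 10^6.
E = E° − (RT/nF) ln Q = 1.77 − (8.314×273)/(2×96485) × (14.496) = 1.770 − 0.171 = 1.599 V.

1.60 V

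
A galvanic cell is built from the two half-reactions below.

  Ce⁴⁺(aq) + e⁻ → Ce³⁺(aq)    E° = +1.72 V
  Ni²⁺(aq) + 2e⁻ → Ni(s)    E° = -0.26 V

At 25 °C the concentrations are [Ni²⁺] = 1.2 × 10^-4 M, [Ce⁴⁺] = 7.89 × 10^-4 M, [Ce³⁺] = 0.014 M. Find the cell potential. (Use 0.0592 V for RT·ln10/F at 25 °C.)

The Ce⁴⁺/Ce³⁺ couple has the higher reduction potential and acts as the cathode, so E°_cell = +1.72 − (-0.26) = 1.98 V.
Balancing electrons gives n = 2; the reaction quotient is Q = [Ni²⁺]·[Ce³⁺]^2/[Ce⁴⁺]^2 = 0.0378.
At 25 °C, E = E° − (0.0592/n) log Q = 1.98 − (0.0592/2)(-1.423) = 1.980 + 0.042 = 2.022 V.

2.02 V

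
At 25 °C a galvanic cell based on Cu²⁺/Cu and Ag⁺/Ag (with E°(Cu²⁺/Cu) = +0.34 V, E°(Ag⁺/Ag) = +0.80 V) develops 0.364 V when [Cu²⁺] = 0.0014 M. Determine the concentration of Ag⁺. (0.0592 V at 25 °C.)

8.9 × 10^-4 M

From the Nernst equation, log Q = n(E° − E)/0.0592 = 2(0.46 − 0.364)/0.0592 = 3.243, so Q = 1750.
With Q = [Cu²⁺]/[Ag⁺]^2 and the known concentrations, [Ag⁺]^2 in the denominator gives [Ag⁺] = 8.9 × 10^-4 M.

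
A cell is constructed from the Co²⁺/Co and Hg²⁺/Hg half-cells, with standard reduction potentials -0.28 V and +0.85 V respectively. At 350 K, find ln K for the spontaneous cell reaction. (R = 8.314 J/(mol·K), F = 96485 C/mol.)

ln K = 74.9

E°_cell = +0.85 − (-0.28) = 1.13 V, with n = 2 electrons transferred.
At equilibrium E = 0, so the Nernst equation gives ln K = nFE°/RT = (2)(96485)(1.13)/((8.314)(350)) = 74.94.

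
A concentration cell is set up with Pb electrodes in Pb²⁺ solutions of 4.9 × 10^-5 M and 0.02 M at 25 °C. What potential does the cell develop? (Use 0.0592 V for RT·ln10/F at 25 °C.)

Both half-cells are Pb²⁺/Pb, so E°_cell = 0. The concentrated side is the cathode; the cell reaction moves Pb²⁺ from high to low concentration with n = 2.
Q = [Pb²⁺]_dilute/[Pb²⁺]_conc = 4.9 × 10^-5/0.02 = 0.00245.
E = 0 − (0.0592/2) log Q = −(0.0592/2)(-2.611) = 0.0773 V.

0.077 V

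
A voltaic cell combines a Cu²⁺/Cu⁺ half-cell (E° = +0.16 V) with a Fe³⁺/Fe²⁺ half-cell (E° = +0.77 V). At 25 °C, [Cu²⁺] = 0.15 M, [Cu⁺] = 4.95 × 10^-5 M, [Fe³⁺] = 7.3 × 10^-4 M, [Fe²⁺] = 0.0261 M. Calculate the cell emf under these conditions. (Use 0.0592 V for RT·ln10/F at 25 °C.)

0.312 V

The Fe³⁺/Fe²⁺ couple has the higher reduction potential and acts as the cathode, so E°_cell = +0.77 − (+0.16) = 0.61 V.
Balancing electrons gives n = 1; the reaction quotient is Q = [Cu²⁺]·[Fe²⁺]/([Cu⁺]·[Fe³⁺]) = 1.08 × 10^5.
At 25 °C, E = E° − (0.0592/n) log Q = 0.61 − (0.0592/1)(5.035) = 0.610 − 0.298 = 0.312 V.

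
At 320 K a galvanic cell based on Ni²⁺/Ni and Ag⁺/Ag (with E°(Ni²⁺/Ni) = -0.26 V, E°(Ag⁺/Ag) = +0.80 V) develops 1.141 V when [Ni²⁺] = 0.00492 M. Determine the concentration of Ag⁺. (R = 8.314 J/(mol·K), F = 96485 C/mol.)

From the Nernst equation, ln Q = nF(E° − E)/RT = 2×96485×(1.06 − 1.141)/(8.314×320) = -5.875, so Q = 0.00281.
With Q = [Ni²⁺]/[Ag⁺]^2 and the known concentrations, [Ag⁺]^2 in the denominator gives [Ag⁺] = 1.3 M.

1.3 M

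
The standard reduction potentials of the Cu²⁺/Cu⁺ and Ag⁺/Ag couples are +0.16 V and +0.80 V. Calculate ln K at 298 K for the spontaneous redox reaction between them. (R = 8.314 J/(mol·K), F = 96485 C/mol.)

E°_cell = +0.80 − (+0.16) = 0.64 V, with n = 1 electron transferred.
At equilibrium E = 0, so the Nernst equation gives ln K = nFE°/RT = (1)(96485)(0.64)/((8.314)(298)) = 24.92.

ln K = 24.9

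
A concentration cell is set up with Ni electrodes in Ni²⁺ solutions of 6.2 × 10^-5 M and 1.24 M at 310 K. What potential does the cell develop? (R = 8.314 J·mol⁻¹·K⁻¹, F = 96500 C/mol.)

0.13 V

Both half-cells are Ni²⁺/Ni, so E°_cell = 0. The concentrated side is the cathode; the cell reaction moves Ni²⁺ from high to low concentration with n = 2.
Q = [Ni²⁺]_dilute/[Ni²⁺]_conc = 6.2 × 10^-5/1.24 = 5 × 10^-5.
E = 0 − (RT/nF) ln Q = −((8.314×310)/(2×96500))(-9.903) = 0.1322 V.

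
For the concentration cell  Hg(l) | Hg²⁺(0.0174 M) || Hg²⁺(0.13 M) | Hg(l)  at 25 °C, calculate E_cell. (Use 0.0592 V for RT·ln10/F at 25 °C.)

Both half-cells are Hg²⁺/Hg, so E°_cell = 0. The concentrated side is the cathode; the cell reaction moves Hg²⁺ from high to low concentration with n = 2.
Q = [Hg²⁺]_dilute/[Hg²⁺]_conc = 0.0174/0.13 = 0.134.
E = 0 − (0.0592/2) log Q = −(0.0592/2)(-0.873) = 0.0258 V.

0.026 V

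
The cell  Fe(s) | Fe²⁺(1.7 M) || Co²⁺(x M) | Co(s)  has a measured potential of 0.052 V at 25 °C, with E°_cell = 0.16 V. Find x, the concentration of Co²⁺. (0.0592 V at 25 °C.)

From the Nernst equation, log Q = n(E° − E)/0.0592 = 2(0.16 − 0.052)/0.0592 = 3.649, so Q = 4450.
With Q = [Fe²⁺]/[Co²⁺] and the known concentrations, [Co²⁺] in the denominator gives [Co²⁺] = 3.8 × 10^-4 M.

3.8 × 10^-4 M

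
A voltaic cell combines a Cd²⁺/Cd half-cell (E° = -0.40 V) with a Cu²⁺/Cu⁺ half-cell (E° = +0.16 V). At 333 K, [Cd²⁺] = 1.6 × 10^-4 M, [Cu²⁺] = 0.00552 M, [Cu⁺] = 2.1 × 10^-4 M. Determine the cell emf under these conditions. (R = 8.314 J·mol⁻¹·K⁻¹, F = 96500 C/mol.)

0.779 V

The Cu²⁺/Cu⁺ couple has the higher reduction potential and acts as the cathode, so E°_cell = +0.16 − (-0.40) = 0.56 V.
Balancing electrons gives n = 2; the reaction quotient is Q = [Cd²⁺]·[Cu⁺]^2/[Cu²⁺]^2 = 2.32 × 10^-7.
E = E° − (RT/nF) ln Q = 0.56 − (8.314×333)/(2×96500) × (-15.278) = 0.560 + 0.219 = 0.779 V.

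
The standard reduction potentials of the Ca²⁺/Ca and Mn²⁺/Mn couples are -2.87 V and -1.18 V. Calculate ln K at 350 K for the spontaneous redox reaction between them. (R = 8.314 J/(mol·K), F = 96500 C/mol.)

E°_cell = -1.18 − (-2.87) = 1.69 V, with n = 2 electrons transferred.
At equilibrium E = 0, so the Nernst equation gives ln K = nFE°/RT = (2)(96500)(1.69)/((8.314)(350)) = 112.09.

ln K = 112.1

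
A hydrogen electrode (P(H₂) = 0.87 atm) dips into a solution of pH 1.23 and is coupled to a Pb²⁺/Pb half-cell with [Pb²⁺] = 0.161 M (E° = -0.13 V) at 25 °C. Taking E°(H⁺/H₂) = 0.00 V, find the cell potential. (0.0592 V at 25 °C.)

0.082 V

The hydrogen couple is the cathode, so E°_cell = 0.13 V; n = 2.
[H⁺] = 10^(−1.23) = 0.059 M, and Q = [Pb²⁺]·P(H₂) / [H⁺]^2 = 40.4.
E = E° − (0.0592/2) log Q = 0.13 − (0.0592/2)(1.606) = 0.082 V.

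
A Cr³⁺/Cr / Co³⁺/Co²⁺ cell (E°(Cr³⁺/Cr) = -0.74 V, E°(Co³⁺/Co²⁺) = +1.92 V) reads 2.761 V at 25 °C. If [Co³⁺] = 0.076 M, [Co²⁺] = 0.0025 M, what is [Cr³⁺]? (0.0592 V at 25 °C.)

From the Nernst equation, log Q = n(E° − E)/0.0592 = 3(2.66 − 2.761)/0.0592 = -5.118, so Q = 7.62 × 10^-6.
With Q = [Cr³⁺]·[Co²⁺]^3/[Co³⁺]^3 and the known concentrations, [Cr³⁺] in the numerator gives [Cr³⁺] = 0.21 M.

0.21 M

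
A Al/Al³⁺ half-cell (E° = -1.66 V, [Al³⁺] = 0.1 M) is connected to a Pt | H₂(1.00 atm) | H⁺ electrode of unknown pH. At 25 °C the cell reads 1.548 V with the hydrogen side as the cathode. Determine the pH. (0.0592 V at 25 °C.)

pH = 2.23

E°_cell = 1.66 V and n = 6.
log Q = n(E° − E)/0.0592 = 6×(1.66 − 1.548)/0.0592 = 11.351.
With Q = [Al³⁺]^2·P(H₂)^3 / [H⁺]^6, solving for [H⁺] gives log[H⁺] = -2.225, so pH = 2.23.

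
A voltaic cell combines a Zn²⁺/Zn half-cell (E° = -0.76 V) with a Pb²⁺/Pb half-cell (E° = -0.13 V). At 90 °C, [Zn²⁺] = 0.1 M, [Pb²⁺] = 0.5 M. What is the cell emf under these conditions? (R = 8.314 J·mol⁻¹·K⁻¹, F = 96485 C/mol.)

The Pb²⁺/Pb couple has the higher reduction potential and acts as the cathode, so E°_cell = -0.13 − (-0.76) = 0.63 V.
Balancing electrons gives n = 2; the reaction quotient is Q = [Zn²⁺]/[Pb²⁺] = 0.200.
E = E° − (RT/nF) ln Q = 0.63 − (8.314×363)/(2×96485) × (-1.609) = 0.630 + 0.025 = 0.655 V.

0.655 V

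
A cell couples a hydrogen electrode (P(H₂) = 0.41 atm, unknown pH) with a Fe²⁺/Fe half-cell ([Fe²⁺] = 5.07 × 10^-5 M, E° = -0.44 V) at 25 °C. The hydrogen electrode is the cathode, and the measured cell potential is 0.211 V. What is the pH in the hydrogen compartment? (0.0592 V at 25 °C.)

pH = 6.21

E°_cell = 0.44 V and n = 2.
log Q = n(E° − E)/0.0592 = 2×(0.44 − 0.211)/0.0592 = 7.736.
With Q = [Fe²⁺]·P(H₂) / [H⁺]^2, solving for [H⁺] gives log[H⁺] = -6.209, so pH = 6.21.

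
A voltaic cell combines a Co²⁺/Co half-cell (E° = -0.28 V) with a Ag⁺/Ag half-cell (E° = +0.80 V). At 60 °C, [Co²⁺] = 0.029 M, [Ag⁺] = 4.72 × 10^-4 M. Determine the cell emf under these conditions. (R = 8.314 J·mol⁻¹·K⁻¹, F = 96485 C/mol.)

The Ag⁺/Ag couple has the higher reduction potential and acts as the cathode, so E°_cell = +0.80 − (-0.28) = 1.08 V.
Balancing electrons gives n = 2; the reaction quotient is Q = [Co²⁺]/[Ag⁺]^2 = 1.3 × 10^5.
E = E° − (RT/nF) ln Q = 1.08 − (8.314×333)/(2×96485) × (11.777) = 1.080 − 0.169 = 0.911 V.

0.911 V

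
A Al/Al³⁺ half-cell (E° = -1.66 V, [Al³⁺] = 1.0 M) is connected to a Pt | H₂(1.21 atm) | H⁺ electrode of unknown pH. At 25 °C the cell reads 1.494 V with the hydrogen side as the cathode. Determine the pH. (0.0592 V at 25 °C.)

E°_cell = 1.66 V and n = 6.
log Q = n(E° − E)/0.0592 = 6×(1.66 − 1.494)/0.0592 = 16.824.
With Q = [Al³⁺]^2·P(H₂)^3 / [H⁺]^6, solving for [H⁺] gives log[H⁺] = -2.763, so pH = 2.76.

pH = 2.76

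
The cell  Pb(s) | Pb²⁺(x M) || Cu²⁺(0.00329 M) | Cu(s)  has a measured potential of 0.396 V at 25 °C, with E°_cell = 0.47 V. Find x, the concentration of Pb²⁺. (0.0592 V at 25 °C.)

1.0 M

From the Nernst equation, log Q = n(E° − E)/0.0592 = 2(0.47 − 0.396)/0.0592 = 2.500, so Q = 316.
With Q = [Pb²⁺]/[Cu²⁺] and the known concentrations, [Pb²⁺] in the numerator gives [Pb²⁺] = 1.0 M.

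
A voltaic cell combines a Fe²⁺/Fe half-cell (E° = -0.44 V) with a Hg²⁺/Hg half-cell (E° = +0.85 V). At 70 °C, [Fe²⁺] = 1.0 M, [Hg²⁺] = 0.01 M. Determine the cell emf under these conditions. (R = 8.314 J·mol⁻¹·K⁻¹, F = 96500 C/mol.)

1.22 V

The Hg²⁺/Hg couple has the higher reduction potential and acts as the cathode, so E°_cell = +0.85 − (-0.44) = 1.29 V.
Balancing electrons gives n = 2; the reaction quotient is Q = [Fe²⁺]/[Hg²⁺] = 100.
E = E° − (RT/nF) ln Q = 1.29 − (8.314×343)/(2×96500) × (4.605) = 1.290 − 0.068 = 1.222 V.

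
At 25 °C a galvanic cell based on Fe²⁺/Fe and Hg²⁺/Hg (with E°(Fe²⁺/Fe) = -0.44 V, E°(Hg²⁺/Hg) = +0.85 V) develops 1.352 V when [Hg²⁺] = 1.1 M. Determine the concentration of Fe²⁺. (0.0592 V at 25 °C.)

From the Nernst equation, log Q = n(E° − E)/0.0592 = 2(1.29 − 1.352)/0.0592 = -2.095, so Q = 0.00804.
With Q = [Fe²⁺]/[Hg²⁺] and the known concentrations, [Fe²⁺] in the numerator gives [Fe²⁺] = 0.0088 M.

0.0088 M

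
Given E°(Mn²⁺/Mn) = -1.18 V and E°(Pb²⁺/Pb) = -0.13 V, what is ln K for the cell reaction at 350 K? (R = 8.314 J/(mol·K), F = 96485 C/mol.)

ln K = 69.6

E°_cell = -0.13 − (-1.18) = 1.05 V, with n = 2 electrons transferred.
At equilibrium E = 0, so the Nernst equation gives ln K = nFE°/RT = (2)(96485)(1.05)/((8.314)(350)) = 69.63.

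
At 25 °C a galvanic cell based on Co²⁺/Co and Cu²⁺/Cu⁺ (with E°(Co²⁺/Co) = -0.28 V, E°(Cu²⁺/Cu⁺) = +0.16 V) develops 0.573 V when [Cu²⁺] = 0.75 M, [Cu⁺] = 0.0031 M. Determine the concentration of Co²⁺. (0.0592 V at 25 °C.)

From the Nernst equation, log Q = n(E° − E)/0.0592 = 2(0.44 − 0.573)/0.0592 = -4.493, so Q = 3.21 × 10^-5.
With Q = [Co²⁺]·[Cu⁺]^2/[Cu²⁺]^2 and the known concentrations, [Co²⁺] in the numerator gives [Co²⁺] = 1.9 M.

1.9 M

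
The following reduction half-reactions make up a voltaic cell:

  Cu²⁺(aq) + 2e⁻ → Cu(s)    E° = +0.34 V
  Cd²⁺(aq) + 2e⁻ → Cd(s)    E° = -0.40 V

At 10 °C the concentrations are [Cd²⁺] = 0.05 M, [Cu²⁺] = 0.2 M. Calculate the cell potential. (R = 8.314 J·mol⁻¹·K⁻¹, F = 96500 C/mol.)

The Cu²⁺/Cu couple has the higher reduction potential and acts as the cathode, so E°_cell = +0.34 − (-0.40) = 0.74 V.
Balancing electrons gives n = 2; the reaction quotient is Q = [Cd²⁺]/[Cu²⁺] = 0.250.
E = E° − (RT/nF) ln Q = 0.74 − (8.314×283)/(2×96500) × (-1.386) = 0.740 + 0.017 = 0.757 V.

0.757 V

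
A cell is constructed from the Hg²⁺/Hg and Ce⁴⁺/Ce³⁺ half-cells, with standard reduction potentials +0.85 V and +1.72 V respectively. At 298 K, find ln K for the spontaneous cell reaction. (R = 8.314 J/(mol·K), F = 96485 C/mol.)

ln K = 67.8

E°_cell = +1.72 − (+0.85) = 0.87 V, with n = 2 electrons transferred.
At equilibrium E = 0, so the Nernst equation gives ln K = nFE°/RT = (2)(96485)(0.87)/((8.314)(298)) = 67.76.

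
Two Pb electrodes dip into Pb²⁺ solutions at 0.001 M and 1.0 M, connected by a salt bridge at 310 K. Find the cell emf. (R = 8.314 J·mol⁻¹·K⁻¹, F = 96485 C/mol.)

Both half-cells are Pb²⁺/Pb, so E°_cell = 0. The concentrated side is the cathode; the cell reaction moves Pb²⁺ from high to low concentration with n = 2.
Q = [Pb²⁺]_dilute/[Pb²⁺]_conc = 0.001/1.0 = 0.00100.
E = 0 − (RT/nF) ln Q = −((8.314×310)/(2×96485))(-6.908) = 0.0923 V.

0.092 V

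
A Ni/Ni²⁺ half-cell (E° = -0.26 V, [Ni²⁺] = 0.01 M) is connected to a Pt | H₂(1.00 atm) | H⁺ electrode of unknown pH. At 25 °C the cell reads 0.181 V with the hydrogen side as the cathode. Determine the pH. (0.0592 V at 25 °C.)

pH = 2.33

E°_cell = 0.26 V and n = 2.
log Q = n(E° − E)/0.0592 = 2×(0.26 − 0.181)/0.0592 = 2.669.
With Q = [Ni²⁺]·P(H₂) / [H⁺]^2, solving for [H⁺] gives log[H⁺] = -2.334, so pH = 2.33.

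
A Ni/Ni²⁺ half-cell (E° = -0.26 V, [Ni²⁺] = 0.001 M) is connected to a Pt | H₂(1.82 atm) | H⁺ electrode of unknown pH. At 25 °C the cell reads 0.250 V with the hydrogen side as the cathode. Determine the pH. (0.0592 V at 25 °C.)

E°_cell = 0.26 V and n = 2.
log Q = n(E° − E)/0.0592 = 2×(0.26 − 0.250)/0.0592 = 0.338.
With Q = [Ni²⁺]·P(H₂) / [H⁺]^2, solving for [H⁺] gives log[H⁺] = -1.539, so pH = 1.54.

pH = 1.54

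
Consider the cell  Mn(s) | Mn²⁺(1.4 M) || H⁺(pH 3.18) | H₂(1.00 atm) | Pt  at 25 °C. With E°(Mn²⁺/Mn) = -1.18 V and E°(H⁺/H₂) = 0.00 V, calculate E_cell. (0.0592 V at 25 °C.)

0.99 V

The hydrogen couple is the cathode, so E°_cell = 1.18 V; n = 2.
[H⁺] = 10^(−3.18) = 6.6 × 10^-4 M, and Q = [Mn²⁺]·P(H₂) / [H⁺]^2 = 3.21 × 10^6.
E = E° − (0.0592/2) log Q = 1.18 − (0.0592/2)(6.506) = 0.987 V.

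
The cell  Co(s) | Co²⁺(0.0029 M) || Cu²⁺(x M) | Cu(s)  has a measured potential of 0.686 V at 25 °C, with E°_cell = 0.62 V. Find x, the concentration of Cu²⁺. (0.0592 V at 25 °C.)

From the Nernst equation, log Q = n(E° − E)/0.0592 = 2(0.62 − 0.686)/0.0592 = -2.230, so Q = 0.00589.
With Q = [Co²⁺]/[Cu²⁺] and the known concentrations, [Cu²⁺] in the denominator gives [Cu²⁺] = 0.49 M.

0.49 M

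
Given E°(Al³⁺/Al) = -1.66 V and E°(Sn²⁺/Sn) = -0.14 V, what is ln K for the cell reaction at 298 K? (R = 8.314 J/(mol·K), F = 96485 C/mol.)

E°_cell = -0.14 − (-1.66) = 1.52 V, with n = 6 electrons transferred.
At equilibrium E = 0, so the Nernst equation gives ln K = nFE°/RT = (6)(96485)(1.52)/((8.314)(298)) = 355.16.

ln K = 355.2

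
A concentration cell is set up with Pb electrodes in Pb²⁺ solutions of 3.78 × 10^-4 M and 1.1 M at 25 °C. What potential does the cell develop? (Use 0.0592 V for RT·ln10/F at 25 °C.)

Both half-cells are Pb²⁺/Pb, so E°_cell = 0. The concentrated side is the cathode; the cell reaction moves Pb²⁺ from high to low concentration with n = 2.
Q = [Pb²⁺]_dilute/[Pb²⁺]_conc = 3.78 × 10^-4/1.1 = 3.44 × 10^-4.
E = 0 − (0.0592/2) log Q = −(0.0592/2)(-3.464) = 0.1025 V.

0.10 V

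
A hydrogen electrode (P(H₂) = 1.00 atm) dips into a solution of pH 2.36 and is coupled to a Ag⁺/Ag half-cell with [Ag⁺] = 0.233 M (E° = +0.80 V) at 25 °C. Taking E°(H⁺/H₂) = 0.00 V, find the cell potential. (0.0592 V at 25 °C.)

0.90 V

The Ag⁺/Ag couple is the cathode, so E°_cell = 0.80 V; n = 2.
[H⁺] = 10^(−2.36) = 0.0044 M, and Q = [H⁺]^2 / ([Ag⁺]^2·P(H₂)) = 3.51 × 10^-4.
E = E° − (0.0592/2) log Q = 0.80 − (0.0592/2)(-3.455) = 0.902 V.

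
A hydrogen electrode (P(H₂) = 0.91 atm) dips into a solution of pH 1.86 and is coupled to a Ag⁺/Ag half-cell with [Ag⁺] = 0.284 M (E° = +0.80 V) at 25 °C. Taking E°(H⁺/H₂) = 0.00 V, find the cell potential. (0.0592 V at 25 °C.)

The Ag⁺/Ag couple is the cathode, so E°_cell = 0.80 V; n = 2.
[H⁺] = 10^(−1.86) = 0.014 M, and Q = [H⁺]^2 / ([Ag⁺]^2·P(H₂)) = 0.00260.
E = E° − (0.0592/2) log Q = 0.80 − (0.0592/2)(-2.586) = 0.877 V.

0.88 V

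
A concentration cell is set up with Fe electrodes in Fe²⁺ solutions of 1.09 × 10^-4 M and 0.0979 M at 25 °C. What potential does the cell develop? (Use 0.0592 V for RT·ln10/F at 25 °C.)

0.087 V

Both half-cells are Fe²⁺/Fe, so E°_cell = 0. The concentrated side is the cathode; the cell reaction moves Fe²⁺ from high to low concentration with n = 2.
Q = [Fe²⁺]_dilute/[Fe²⁺]_conc = 1.09 × 10^-4/0.0979 = 0.00111.
E = 0 − (0.0592/2) log Q = −(0.0592/2)(-2.953) = 0.0874 V.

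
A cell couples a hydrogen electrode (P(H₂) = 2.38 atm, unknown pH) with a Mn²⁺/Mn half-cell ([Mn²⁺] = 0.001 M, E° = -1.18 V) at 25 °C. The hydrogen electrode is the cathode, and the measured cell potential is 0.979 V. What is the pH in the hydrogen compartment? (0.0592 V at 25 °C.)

E°_cell = 1.18 V and n = 2.
log Q = n(E° − E)/0.0592 = 2×(1.18 − 0.979)/0.0592 = 6.791.
With Q = [Mn²⁺]·P(H₂) / [H⁺]^2, solving for [H⁺] gives log[H⁺] = -4.707, so pH = 4.71.

pH = 4.71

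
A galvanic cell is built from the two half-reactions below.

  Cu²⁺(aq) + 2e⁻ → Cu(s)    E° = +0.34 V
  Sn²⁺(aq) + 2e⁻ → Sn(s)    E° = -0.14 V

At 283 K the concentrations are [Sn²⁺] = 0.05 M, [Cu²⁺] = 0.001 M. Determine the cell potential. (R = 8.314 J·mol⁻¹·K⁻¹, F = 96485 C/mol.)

0.432 V

The Cu²⁺/Cu couple has the higher reduction potential and acts as the cathode, so E°_cell = +0.34 − (-0.14) = 0.48 V.
Balancing electrons gives n = 2; the reaction quotient is Q = [Sn²⁺]/[Cu²⁺] = 50.0.
E = E° − (RT/nF) ln Q = 0.48 − (8.314×283)/(2×96485) × (3.912) = 0.480 − 0.048 = 0.432 V.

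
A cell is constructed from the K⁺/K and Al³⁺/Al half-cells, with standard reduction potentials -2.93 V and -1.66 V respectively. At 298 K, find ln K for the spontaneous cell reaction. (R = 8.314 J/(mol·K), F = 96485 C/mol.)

ln K = 148.4

E°_cell = -1.66 − (-2.93) = 1.27 V, with n = 3 electrons transferred.
At equilibrium E = 0, so the Nernst equation gives ln K = nFE°/RT = (3)(96485)(1.27)/((8.314)(298)) = 148.37.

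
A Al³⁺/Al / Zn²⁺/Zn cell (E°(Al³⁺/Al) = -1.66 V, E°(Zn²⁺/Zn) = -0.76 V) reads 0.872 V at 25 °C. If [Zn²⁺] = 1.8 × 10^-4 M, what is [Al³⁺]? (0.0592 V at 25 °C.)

From the Nernst equation, log Q = n(E° − E)/0.0592 = 6(0.90 − 0.872)/0.0592 = 2.838, so Q = 688.
With Q = [Al³⁺]^2/[Zn²⁺]^3 and the known concentrations, [Al³⁺]^2 in the numerator gives [Al³⁺] = 6.3 × 10^-5 M.

6.3 × 10^-5 M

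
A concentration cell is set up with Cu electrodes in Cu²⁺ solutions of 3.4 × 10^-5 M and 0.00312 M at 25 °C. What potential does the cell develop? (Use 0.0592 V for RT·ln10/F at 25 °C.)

Both half-cells are Cu²⁺/Cu, so E°_cell = 0. The concentrated side is the cathode; the cell reaction moves Cu²⁺ from high to low concentration with n = 2.
Q = [Cu²⁺]_dilute/[Cu²⁺]_conc = 3.4 × 10^-5/0.00312 = 0.0109.
E = 0 − (0.0592/2) log Q = −(0.0592/2)(-1.963) = 0.0581 V.

0.058 V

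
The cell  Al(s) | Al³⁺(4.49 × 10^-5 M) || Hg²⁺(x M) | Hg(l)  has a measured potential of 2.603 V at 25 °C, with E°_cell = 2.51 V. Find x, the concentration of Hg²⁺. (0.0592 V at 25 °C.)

From the Nernst equation, log Q = n(E° − E)/0.0592 = 6(2.51 − 2.603)/0.0592 = -9.426, so Q = 3.75 × 10^-10.
With Q = [Al³⁺]^2/[Hg²⁺]^3 and the known concentrations, [Hg²⁺]^3 in the denominator gives [Hg²⁺] = 1.8 M.

1.8 M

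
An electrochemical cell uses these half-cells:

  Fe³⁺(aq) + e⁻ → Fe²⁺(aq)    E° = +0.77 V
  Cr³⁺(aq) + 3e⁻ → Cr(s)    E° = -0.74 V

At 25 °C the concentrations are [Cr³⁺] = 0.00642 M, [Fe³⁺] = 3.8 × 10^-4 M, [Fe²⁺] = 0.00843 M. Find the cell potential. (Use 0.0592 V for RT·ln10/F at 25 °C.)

1.47 V

The Fe³⁺/Fe²⁺ couple has the higher reduction potential and acts as the cathode, so E°_cell = +0.77 − (-0.74) = 1.51 V.
Balancing electrons gives n = 3; the reaction quotient is Q = [Cr³⁺]·[Fe²⁺]^3/[Fe³⁺]^3 = 70.1.
At 25 °C, E = E° − (0.0592/n) log Q = 1.51 − (0.0592/3)(1.846) = 1.510 − 0.036 = 1.474 V.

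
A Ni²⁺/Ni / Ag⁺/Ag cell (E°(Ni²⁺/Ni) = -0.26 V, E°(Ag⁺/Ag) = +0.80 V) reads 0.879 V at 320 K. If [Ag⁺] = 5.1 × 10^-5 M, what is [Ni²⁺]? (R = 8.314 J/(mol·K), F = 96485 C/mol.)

From the Nernst equation, ln Q = nF(E° − E)/RT = 2×96485×(1.06 − 0.879)/(8.314×320) = 13.128, so Q = 5.03 × 10^5.
With Q = [Ni²⁺]/[Ag⁺]^2 and the known concentrations, [Ni²⁺] in the numerator gives [Ni²⁺] = 0.0013 M.

0.0013 M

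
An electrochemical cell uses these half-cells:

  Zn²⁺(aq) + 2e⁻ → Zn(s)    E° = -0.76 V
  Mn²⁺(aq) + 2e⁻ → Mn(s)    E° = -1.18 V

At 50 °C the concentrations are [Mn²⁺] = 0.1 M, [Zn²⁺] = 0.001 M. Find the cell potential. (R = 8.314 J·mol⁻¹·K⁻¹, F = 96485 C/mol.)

0.356 V

The Zn²⁺/Zn couple has the higher reduction potential and acts as the cathode, so E°_cell = -0.76 − (-1.18) = 0.42 V.
Balancing electrons gives n = 2; the reaction quotient is Q = [Mn²⁺]/[Zn²⁺] = 100.
E = E° − (RT/nF) ln Q = 0.42 − (8.314×323)/(2×96485) × (4.605) = 0.420 − 0.064 = 0.356 V.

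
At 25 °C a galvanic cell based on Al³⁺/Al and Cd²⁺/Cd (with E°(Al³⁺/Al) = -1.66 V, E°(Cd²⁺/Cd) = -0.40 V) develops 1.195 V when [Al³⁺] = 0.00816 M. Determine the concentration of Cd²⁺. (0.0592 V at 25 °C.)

2.6 × 10^-4 M

From the Nernst equation, log Q = n(E° − E)/0.0592 = 6(1.26 − 1.195)/0.0592 = 6.588, so Q = 3.87 × 10^6.
With Q = [Al³⁺]^2/[Cd²⁺]^3 and the known concentrations, [Cd²⁺]^3 in the denominator gives [Cd²⁺] = 2.6 × 10^-4 M.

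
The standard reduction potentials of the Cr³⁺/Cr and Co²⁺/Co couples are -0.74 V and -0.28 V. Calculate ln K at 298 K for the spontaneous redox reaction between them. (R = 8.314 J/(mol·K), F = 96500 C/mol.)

ln K = 107.5

E°_cell = -0.28 − (-0.74) = 0.46 V, with n = 6 electrons transferred.
At equilibrium E = 0, so the Nernst equation gives ln K = nFE°/RT = (6)(96500)(0.46)/((8.314)(298)) = 107.50.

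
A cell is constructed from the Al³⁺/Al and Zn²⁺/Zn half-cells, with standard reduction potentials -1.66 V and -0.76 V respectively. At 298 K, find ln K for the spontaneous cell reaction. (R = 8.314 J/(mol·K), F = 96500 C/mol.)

E°_cell = -0.76 − (-1.66) = 0.90 V, with n = 6 electrons transferred.
At equilibrium E = 0, so the Nernst equation gives ln K = nFE°/RT = (6)(96500)(0.90)/((8.314)(298)) = 210.33.

ln K = 210.3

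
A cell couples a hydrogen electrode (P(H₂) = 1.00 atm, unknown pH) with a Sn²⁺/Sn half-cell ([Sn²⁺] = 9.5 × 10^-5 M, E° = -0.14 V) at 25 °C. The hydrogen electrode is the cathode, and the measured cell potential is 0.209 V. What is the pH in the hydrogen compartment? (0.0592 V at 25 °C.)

E°_cell = 0.14 V and n = 2.
log Q = n(E° − E)/0.0592 = 2×(0.14 − 0.209)/0.0592 = -2.331.
With Q = [Sn²⁺]·P(H₂) / [H⁺]^2, solving for [H⁺] gives log[H⁺] = -0.846, so pH = 0.85.

pH = 0.85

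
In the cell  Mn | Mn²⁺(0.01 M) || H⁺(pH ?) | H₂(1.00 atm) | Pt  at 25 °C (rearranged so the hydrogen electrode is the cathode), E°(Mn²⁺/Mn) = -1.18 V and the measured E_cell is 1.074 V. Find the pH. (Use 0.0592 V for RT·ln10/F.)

pH = 2.79

E°_cell = 1.18 V and n = 2.
log Q = n(E° − E)/0.0592 = 2×(1.18 − 1.074)/0.0592 = 3.581.
With Q = [Mn²⁺]·P(H₂) / [H⁺]^2, solving for [H⁺] gives log[H⁺] = -2.791, so pH = 2.79.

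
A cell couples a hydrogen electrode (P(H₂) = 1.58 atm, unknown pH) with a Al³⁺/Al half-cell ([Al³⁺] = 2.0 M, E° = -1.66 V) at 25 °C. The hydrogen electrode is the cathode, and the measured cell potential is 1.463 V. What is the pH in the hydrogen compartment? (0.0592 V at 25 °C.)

pH = 3.13

E°_cell = 1.66 V and n = 6.
log Q = n(E° − E)/0.0592 = 6×(1.66 − 1.463)/0.0592 = 19.966.
With Q = [Al³⁺]^2·P(H₂)^3 / [H⁺]^6, solving for [H⁺] gives log[H⁺] = -3.128, so pH = 3.13.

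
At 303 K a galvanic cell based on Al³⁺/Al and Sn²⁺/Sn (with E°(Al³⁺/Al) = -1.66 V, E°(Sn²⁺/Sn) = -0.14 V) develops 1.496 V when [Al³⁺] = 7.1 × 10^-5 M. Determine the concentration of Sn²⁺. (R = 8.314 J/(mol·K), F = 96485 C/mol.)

From the Nernst equation, ln Q = nF(E° − E)/RT = 6×96485×(1.52 − 1.496)/(8.314×303) = 5.515, so Q = 248.
With Q = [Al³⁺]^2/[Sn²⁺]^3 and the known concentrations, [Sn²⁺]^3 in the denominator gives [Sn²⁺] = 2.7 × 10^-4 M.

2.7 × 10^-4 M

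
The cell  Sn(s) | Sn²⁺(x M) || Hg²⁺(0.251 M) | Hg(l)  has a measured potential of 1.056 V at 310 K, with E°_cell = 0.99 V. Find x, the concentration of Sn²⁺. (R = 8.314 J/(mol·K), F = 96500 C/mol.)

From the Nernst equation, ln Q = nF(E° − E)/RT = 2×96500×(0.99 − 1.056)/(8.314×310) = -4.942, so Q = 0.00714.
With Q = [Sn²⁺]/[Hg²⁺] and the known concentrations, [Sn²⁺] in the numerator gives [Sn²⁺] = 0.0018 M.

0.0018 M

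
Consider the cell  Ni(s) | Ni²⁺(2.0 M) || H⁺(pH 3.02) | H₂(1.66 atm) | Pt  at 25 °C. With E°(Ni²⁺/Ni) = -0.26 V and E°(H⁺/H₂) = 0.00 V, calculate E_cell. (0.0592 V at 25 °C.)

The hydrogen couple is the cathode, so E°_cell = 0.26 V; n = 2.
[H⁺] = 10^(−3.02) = 9.5 × 10^-4 M, and Q = [Ni²⁺]·P(H₂) / [H⁺]^2 = 3.64 × 10^6.
E = E° − (0.0592/2) log Q = 0.26 − (0.0592/2)(6.561) = 0.066 V.

0.066 V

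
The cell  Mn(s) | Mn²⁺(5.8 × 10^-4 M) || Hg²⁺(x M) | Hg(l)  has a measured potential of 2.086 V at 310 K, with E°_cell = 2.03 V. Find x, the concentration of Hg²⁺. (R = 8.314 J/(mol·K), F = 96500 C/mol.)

0.038 M

From the Nernst equation, ln Q = nF(E° − E)/RT = 2×96500×(2.03 − 2.086)/(8.314×310) = -4.193, so Q = 0.0151.
With Q = [Mn²⁺]/[Hg²⁺] and the known concentrations, [Hg²⁺] in the denominator gives [Hg²⁺] = 0.038 M.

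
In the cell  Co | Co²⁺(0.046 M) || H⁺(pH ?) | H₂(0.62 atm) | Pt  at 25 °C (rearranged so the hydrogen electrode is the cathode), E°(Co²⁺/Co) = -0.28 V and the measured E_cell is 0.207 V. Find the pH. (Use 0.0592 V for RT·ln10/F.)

E°_cell = 0.28 V and n = 2.
log Q = n(E° − E)/0.0592 = 2×(0.28 − 0.207)/0.0592 = 2.466.
With Q = [Co²⁺]·P(H₂) / [H⁺]^2, solving for [H⁺] gives log[H⁺] = -2.006, so pH = 2.01.

pH = 2.01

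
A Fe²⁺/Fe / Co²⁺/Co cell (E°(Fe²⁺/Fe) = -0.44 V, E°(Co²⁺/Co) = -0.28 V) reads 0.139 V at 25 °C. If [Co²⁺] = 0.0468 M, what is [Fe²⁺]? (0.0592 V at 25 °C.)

0.24 M

From the Nernst equation, log Q = n(E° − E)/0.0592 = 2(0.16 − 0.139)/0.0592 = 0.709, so Q = 5.12.
With Q = [Fe²⁺]/[Co²⁺] and the known concentrations, [Fe²⁺] in the numerator gives [Fe²⁺] = 0.24 M.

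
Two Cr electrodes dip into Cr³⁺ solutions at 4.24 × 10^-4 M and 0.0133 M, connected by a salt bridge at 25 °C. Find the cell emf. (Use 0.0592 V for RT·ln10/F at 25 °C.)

0.030 V

Both half-cells are Cr³⁺/Cr, so E°_cell = 0. The concentrated side is the cathode; the cell reaction moves Cr³⁺ from high to low concentration with n = 3.
Q = [Cr³⁺]_dilute/[Cr³⁺]_conc = 4.24 × 10^-4/0.0133 = 0.0319.
E = 0 − (0.0592/3) log Q = −(0.0592/3)(-1.496) = 0.0295 V.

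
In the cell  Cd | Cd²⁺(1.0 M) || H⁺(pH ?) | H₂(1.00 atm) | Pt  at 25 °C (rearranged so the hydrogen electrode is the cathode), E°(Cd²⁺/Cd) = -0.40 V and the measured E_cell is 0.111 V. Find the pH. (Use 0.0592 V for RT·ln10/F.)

E°_cell = 0.40 V and n = 2.
log Q = n(E° − E)/0.0592 = 2×(0.40 − 0.111)/0.0592 = 9.764.
With Q = [Cd²⁺]·P(H₂) / [H⁺]^2, solving for [H⁺] gives log[H⁺] = -4.882, so pH = 4.88.

pH = 4.88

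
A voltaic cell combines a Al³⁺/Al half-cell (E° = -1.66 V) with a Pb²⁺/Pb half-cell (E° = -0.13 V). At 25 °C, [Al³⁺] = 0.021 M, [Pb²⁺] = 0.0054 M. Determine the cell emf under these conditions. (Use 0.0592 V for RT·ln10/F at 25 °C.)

The Pb²⁺/Pb couple has the higher reduction potential and acts as the cathode, so E°_cell = -0.13 − (-1.66) = 1.53 V.
Balancing electrons gives n = 6; the reaction quotient is Q = [Al³⁺]^2/[Pb²⁺]^3 = 2800.
At 25 °C, E = E° − (0.0592/n) log Q = 1.53 − (0.0592/6)(3.447) = 1.530 − 0.034 = 1.496 V.

1.50 V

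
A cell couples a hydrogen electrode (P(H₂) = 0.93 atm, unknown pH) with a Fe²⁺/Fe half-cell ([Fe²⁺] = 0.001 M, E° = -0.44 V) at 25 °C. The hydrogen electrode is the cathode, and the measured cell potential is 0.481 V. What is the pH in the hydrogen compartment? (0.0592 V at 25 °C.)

pH = 0.82

E°_cell = 0.44 V and n = 2.
log Q = n(E° − E)/0.0592 = 2×(0.44 − 0.481)/0.0592 = -1.385.
With Q = [Fe²⁺]·P(H₂) / [H⁺]^2, solving for [H⁺] gives log[H⁺] = -0.823, so pH = 0.82.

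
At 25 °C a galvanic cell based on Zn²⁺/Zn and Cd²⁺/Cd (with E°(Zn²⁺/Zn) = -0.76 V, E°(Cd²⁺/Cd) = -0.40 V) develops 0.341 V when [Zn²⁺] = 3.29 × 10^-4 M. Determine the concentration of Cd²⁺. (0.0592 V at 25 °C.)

From the Nernst equation, log Q = n(E° − E)/0.0592 = 2(0.36 − 0.341)/0.0592 = 0.642, so Q = 4.38.
With Q = [Zn²⁺]/[Cd²⁺] and the known concentrations, [Cd²⁺] in the denominator gives [Cd²⁺] = 7.5 × 10^-5 M.

7.5 × 10^-5 M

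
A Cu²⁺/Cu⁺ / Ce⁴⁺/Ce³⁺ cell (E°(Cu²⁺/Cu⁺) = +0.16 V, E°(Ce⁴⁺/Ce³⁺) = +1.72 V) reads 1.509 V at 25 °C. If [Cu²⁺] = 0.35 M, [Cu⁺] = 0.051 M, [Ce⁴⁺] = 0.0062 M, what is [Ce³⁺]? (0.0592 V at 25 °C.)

From the Nernst equation, log Q = n(E° − E)/0.0592 = 1(1.56 − 1.509)/0.0592 = 0.861, so Q = 7.27.
With Q = [Cu²⁺]·[Ce³⁺]/([Cu⁺]·[Ce⁴⁺]) and the known concentrations, [Ce³⁺] in the numerator gives [Ce³⁺] = 0.0066 M.

0.0066 M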